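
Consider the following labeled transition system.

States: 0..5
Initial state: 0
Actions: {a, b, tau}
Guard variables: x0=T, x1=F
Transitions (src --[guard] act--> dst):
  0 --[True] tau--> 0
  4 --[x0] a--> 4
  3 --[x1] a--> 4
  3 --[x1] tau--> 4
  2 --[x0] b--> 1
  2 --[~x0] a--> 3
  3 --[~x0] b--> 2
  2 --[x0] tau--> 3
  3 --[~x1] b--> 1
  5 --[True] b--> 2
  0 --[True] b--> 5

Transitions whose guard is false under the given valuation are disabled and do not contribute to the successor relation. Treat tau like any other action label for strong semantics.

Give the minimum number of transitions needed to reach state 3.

Layered search for 3:
  depth 0: {0}
  depth 1: {5}
  depth 2: {2}
  depth 3: {1,3}
first hit 3 at d=3 via b·b·tau

Answer: 3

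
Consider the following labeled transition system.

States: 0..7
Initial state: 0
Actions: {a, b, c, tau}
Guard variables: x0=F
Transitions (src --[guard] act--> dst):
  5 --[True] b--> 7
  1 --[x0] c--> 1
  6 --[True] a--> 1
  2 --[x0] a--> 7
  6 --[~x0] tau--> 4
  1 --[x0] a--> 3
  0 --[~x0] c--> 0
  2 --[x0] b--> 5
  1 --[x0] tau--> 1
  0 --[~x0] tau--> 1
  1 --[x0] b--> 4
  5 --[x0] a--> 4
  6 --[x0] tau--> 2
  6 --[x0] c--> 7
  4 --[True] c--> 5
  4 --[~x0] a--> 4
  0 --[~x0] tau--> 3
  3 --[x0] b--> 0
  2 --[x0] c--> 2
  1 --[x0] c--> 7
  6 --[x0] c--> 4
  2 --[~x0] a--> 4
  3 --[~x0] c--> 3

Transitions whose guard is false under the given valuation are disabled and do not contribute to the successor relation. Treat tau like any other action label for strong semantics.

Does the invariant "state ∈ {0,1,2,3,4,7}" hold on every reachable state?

Safe = {0,1,2,3,4,7}
R = {0,1,3}
  0: safe
  1: safe
  3: safe

Answer: INVARIANT HOLDS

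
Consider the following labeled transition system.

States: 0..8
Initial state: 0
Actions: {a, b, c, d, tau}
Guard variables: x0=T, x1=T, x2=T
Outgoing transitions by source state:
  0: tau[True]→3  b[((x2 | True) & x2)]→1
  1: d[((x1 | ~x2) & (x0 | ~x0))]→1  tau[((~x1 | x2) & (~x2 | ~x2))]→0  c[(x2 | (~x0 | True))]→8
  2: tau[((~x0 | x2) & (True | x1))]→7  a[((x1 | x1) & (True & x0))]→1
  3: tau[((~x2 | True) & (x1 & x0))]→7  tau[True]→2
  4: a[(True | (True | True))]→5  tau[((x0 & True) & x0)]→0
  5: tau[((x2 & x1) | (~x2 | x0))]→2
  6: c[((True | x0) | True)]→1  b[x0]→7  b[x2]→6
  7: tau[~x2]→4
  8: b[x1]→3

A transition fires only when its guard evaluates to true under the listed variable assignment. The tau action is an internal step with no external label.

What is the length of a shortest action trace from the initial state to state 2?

Breadth-first toward 2:
  L0 = {0}
  L1 = {1,3}
  L2 = {2,7,8}
first hit 2 at d=2 via tau·tau

Answer: 2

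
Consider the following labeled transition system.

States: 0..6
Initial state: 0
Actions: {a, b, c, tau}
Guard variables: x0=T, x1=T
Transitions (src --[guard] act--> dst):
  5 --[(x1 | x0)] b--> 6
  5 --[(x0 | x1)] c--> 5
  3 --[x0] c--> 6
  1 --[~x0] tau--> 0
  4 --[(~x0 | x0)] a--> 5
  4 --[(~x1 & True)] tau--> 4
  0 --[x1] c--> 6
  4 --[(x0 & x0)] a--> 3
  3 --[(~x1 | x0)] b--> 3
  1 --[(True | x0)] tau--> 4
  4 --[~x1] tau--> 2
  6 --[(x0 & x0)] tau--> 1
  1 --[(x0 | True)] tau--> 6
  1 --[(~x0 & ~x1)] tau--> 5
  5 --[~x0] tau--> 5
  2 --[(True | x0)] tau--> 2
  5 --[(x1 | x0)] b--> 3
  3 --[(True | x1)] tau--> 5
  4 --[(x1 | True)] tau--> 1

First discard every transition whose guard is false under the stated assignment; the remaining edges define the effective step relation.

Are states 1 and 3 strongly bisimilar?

Answer: NOT BISIMILAR

Working:
Bisimulation quotient by refinement:
  round 0: {{0,1,2,3,4,5,6}}
  round 1: {{0},{1,2,6},{3},{4},{5}}
  round 2: {{0},{1},{2,6},{3},{4},{5}}
  round 3: {{0},{1},{2},{3},{4},{5},{6}}
stable after 4 split(s): 7 block(s)
1∈{1}, 3∈{3}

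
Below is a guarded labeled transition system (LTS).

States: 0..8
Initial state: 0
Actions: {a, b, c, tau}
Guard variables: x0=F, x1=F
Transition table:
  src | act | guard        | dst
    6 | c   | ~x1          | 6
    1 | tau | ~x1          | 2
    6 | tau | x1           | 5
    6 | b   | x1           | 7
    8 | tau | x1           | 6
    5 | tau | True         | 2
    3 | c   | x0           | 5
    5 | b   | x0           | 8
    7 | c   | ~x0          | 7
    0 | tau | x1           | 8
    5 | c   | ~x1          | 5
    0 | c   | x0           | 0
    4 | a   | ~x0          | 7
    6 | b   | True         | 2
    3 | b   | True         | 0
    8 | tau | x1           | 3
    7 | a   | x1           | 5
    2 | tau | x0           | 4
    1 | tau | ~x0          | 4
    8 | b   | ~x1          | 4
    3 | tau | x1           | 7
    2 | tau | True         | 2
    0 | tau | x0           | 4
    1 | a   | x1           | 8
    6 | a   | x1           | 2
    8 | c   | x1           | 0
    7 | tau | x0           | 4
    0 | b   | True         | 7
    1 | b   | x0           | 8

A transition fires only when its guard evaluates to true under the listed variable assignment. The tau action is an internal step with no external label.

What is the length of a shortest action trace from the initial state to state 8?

Layered search for 8:
  depth 0: {0}
  depth 1: {7}
8 never appears.

Answer: UNREACHABLE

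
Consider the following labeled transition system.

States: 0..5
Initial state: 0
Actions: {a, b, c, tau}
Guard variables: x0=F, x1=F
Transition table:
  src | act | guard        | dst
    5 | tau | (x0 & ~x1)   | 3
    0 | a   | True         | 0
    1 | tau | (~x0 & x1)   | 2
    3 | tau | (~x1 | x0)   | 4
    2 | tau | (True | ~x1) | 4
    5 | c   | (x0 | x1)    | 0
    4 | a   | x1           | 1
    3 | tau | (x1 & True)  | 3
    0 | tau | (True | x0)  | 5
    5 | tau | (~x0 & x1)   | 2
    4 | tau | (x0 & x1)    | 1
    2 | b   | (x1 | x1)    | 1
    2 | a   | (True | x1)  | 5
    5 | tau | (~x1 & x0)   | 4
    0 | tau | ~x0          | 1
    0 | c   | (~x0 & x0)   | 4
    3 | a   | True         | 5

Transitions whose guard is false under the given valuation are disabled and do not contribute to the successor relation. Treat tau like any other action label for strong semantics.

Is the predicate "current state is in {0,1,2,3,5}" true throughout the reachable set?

Answer: INVARIANT HOLDS

Analysis:
Allowed set {0,1,2,3,5}
R = {0,1,5}
  0: ok
  1: ok
  5: ok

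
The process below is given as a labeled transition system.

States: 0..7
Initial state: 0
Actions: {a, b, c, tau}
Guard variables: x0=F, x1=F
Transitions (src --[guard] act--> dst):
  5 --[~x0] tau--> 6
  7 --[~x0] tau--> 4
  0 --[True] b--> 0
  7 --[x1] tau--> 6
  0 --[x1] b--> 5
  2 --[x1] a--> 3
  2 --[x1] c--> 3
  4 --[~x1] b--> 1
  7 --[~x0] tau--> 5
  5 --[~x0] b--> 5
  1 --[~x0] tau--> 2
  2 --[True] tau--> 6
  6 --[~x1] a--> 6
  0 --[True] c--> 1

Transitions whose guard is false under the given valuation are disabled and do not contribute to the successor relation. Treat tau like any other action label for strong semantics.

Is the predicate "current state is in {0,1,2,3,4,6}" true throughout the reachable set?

Answer: INVARIANT HOLDS

Trace:
Allowed set {0,1,2,3,4,6}
Reach set: {0,1,2,6}
  0: ok
  1: ok
  2: ok
  6: ok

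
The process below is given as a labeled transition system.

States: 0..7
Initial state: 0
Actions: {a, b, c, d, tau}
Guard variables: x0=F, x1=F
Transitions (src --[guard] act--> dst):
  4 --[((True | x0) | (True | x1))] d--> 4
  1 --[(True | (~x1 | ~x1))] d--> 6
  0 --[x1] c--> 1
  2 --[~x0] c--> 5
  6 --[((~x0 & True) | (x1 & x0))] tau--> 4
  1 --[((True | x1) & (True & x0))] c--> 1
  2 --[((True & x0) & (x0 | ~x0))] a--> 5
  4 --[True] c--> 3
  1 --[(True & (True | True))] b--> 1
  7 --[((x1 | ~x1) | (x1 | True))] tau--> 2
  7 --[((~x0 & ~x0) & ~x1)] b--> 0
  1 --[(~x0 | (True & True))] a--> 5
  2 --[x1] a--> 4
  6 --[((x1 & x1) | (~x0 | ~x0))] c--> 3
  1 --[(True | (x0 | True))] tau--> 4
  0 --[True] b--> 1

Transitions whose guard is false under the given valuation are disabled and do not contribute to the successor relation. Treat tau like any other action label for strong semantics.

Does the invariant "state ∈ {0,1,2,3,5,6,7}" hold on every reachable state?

Allowed set {0,1,2,3,5,6,7}
Reachable = {0,1,3,4,5,6}
  0: ✓
  1: ✓
  3: ✓
  4: ✗ unsafe
  5: ✓
  6: ✓
reach 4 via b·tau — violates

Answer: INVARIANT VIOLATED at state 4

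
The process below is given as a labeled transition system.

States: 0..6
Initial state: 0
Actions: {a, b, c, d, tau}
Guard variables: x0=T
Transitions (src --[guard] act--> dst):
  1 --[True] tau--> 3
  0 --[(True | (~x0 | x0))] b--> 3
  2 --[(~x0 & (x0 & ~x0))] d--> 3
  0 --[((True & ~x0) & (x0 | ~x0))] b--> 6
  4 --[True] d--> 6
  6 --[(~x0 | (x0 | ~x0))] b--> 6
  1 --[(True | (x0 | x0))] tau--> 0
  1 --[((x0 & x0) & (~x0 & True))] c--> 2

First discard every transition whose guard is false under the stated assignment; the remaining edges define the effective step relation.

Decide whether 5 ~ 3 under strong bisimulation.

Refine partition for ~:
  round 0: {{0,1,2,3,4,5,6}}
  round 1: {{0,6},{1},{2,3,5},{4}}
  round 2: {{0},{1},{2,3,5},{4},{6}}
5 equivalence class(es) (converged in 3)
5∈{2,3,5}, 3∈{2,3,5}

Answer: BISIMILAR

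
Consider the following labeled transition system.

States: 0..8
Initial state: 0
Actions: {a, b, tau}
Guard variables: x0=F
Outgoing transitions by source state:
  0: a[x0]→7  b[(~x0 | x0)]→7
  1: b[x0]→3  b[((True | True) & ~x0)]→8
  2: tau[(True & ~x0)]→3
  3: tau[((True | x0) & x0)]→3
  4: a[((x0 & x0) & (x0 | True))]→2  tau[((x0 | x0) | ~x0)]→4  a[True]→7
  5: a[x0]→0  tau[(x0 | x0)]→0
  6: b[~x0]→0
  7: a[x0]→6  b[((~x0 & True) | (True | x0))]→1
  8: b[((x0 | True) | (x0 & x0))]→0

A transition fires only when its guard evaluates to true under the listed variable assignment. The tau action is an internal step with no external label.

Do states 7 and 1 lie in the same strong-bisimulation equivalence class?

Answer: BISIMILAR

Working:
Compute ~ classes (split until stable):
  π0 = {{0,1,2,3,4,5,6,7,8}}
  π1 = {{0,1,6,7,8},{2},{3,5},{4}}
4 equivalence class(es) (converged in 2)
7∈{0,1,6,7,8}, 1∈{0,1,6,7,8}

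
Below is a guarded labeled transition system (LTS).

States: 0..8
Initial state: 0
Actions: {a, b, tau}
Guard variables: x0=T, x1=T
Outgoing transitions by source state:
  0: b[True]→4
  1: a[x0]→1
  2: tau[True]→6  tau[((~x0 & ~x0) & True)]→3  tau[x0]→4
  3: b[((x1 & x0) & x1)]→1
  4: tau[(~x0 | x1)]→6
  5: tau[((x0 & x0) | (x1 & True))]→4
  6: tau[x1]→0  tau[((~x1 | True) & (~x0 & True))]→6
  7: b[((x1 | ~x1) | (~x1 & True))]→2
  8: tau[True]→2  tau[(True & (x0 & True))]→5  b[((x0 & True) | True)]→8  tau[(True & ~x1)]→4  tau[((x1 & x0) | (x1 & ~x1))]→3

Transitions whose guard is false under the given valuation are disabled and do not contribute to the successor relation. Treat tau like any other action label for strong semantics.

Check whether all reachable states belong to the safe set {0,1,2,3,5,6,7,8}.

Safe = {0,1,2,3,5,6,7,8}
Reachable = {0,4,6}
  0: ok
  4: ✗ unsafe
  6: ok
counterexample path to 4: b

Answer: INVARIANT VIOLATED at state 4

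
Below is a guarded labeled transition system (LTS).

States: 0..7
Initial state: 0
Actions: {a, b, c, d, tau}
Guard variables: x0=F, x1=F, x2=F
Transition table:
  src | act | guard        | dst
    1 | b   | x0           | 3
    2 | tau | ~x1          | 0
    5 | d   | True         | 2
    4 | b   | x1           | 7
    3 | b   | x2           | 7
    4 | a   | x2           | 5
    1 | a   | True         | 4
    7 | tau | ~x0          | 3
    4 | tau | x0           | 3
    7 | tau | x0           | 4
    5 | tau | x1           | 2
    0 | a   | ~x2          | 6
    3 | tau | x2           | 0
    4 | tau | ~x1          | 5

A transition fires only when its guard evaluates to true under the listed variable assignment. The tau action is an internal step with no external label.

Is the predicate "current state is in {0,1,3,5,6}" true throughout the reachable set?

Inv-set: {0,1,3,5,6}
Reachable = {0,6}
  0: safe
  6: safe

Answer: INVARIANT HOLDS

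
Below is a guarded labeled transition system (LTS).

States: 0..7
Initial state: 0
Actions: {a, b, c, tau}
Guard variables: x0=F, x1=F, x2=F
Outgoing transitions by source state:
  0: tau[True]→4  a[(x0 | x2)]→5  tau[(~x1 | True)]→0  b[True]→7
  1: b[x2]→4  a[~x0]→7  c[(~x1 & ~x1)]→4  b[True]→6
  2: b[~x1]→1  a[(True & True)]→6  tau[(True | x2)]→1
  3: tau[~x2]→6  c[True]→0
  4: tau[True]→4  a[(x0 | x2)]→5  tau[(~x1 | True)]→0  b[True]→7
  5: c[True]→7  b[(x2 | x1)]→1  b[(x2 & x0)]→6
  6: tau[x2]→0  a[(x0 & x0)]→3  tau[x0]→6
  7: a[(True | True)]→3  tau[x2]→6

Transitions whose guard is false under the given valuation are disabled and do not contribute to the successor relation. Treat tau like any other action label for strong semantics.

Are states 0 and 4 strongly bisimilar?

Refine partition for ~:
  round 0: {{0,1,2,3,4,5,6,7}}
  round 1: {{0,4},{1},{2},{3},{5},{6},{7}}
7 equivalence class(es) (converged in 2)
class of 0: {0,4}; class of 4: {0,4}

Answer: BISIMILAR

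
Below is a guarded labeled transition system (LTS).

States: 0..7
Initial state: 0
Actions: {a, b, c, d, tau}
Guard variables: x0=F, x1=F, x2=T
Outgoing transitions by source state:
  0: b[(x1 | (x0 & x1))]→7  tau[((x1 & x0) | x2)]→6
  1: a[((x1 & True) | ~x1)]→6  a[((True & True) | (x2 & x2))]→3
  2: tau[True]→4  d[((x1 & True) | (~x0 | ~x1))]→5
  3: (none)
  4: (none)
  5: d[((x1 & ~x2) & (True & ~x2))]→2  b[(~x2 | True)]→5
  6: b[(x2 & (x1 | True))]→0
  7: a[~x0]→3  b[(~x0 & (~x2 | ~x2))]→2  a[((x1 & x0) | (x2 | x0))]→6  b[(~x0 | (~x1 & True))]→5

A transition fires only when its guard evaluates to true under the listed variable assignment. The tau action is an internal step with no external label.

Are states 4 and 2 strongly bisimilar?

Answer: NOT BISIMILAR

Trace:
Compute ~ classes (split until stable):
  π0 = {{0,1,2,3,4,5,6,7}}
  π1 = {{0},{1},{2},{3,4},{5,6},{7}}
  π2 = {{0},{1},{2},{3,4},{5},{6},{7}}
7 equivalence class(es) (converged in 3)
class of 4: {3,4}; class of 2: {2}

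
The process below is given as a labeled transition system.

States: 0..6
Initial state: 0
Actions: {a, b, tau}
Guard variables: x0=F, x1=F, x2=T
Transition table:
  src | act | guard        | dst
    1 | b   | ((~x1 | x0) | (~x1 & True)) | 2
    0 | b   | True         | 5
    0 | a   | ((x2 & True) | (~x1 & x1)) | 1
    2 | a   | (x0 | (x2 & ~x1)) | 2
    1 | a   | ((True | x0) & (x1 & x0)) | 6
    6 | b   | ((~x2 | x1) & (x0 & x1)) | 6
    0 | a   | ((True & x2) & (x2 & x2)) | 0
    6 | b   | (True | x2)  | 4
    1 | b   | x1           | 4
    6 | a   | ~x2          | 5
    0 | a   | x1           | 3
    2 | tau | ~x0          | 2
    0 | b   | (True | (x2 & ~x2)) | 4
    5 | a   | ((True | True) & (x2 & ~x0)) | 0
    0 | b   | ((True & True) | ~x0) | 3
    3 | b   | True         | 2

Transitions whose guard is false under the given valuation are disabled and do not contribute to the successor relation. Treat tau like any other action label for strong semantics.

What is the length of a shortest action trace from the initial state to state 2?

BFS to 2:
  depth 0: {0}
  depth 1: {1,3,4,5}
  depth 2: {2}
2 enters at depth 2; path a·b

Answer: 2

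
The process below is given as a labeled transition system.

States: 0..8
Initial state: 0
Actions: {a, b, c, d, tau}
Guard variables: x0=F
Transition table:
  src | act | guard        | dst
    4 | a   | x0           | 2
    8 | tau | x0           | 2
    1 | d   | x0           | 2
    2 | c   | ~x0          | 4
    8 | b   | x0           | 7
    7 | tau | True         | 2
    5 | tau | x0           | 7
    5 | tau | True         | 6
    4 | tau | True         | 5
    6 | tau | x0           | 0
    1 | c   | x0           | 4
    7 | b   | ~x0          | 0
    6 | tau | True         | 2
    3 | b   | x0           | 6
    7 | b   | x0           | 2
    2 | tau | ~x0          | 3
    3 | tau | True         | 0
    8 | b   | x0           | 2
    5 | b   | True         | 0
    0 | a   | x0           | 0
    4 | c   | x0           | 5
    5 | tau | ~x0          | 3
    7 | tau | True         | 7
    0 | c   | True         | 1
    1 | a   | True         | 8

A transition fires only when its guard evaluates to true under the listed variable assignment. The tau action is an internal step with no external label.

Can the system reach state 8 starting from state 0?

13 transition(s) survive guard evaluation.
L0 = {0}
L1 = {1}  cumulative {0,1}
L2 = {8}  cumulative {0,1,8}
R = {0,1,8}
trace reaching 8: c·a

Answer: REACHABLE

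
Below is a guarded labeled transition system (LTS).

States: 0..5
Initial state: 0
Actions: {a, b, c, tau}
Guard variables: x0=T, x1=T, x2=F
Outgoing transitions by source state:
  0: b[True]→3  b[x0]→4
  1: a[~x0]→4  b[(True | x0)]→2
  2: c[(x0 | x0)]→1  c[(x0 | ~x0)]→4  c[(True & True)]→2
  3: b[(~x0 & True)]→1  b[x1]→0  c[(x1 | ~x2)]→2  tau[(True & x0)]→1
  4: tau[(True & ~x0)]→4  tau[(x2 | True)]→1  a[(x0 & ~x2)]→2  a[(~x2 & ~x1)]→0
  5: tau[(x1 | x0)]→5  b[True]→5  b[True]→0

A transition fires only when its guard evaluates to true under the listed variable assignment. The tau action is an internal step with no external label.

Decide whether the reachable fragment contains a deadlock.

Answer: DEADLOCK-FREE

Working:
Reachable = {0,1,2,3,4}
  0: b→3  b→4  [2 out]
  1: b→2  [1 out]
  2: c→1  c→2  c→4  [3 out]
  3: b→0  c→2  tau→1  [3 out]
  4: a→2  tau→1  [2 out]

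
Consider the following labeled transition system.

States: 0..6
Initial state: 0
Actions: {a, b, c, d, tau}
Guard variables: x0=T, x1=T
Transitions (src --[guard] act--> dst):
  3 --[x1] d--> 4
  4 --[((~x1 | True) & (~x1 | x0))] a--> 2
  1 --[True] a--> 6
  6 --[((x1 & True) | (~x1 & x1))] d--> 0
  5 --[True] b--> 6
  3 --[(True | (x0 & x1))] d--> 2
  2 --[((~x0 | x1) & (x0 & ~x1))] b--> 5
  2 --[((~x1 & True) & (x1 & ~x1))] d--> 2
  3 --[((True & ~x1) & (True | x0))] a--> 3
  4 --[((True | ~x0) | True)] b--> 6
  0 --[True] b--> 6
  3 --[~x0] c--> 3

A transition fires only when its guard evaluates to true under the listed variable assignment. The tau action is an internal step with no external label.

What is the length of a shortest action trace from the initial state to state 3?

Answer: UNREACHABLE

Trace:
Breadth-first toward 3:
  L0 = {0}
  L1 = {6}
3 never appears.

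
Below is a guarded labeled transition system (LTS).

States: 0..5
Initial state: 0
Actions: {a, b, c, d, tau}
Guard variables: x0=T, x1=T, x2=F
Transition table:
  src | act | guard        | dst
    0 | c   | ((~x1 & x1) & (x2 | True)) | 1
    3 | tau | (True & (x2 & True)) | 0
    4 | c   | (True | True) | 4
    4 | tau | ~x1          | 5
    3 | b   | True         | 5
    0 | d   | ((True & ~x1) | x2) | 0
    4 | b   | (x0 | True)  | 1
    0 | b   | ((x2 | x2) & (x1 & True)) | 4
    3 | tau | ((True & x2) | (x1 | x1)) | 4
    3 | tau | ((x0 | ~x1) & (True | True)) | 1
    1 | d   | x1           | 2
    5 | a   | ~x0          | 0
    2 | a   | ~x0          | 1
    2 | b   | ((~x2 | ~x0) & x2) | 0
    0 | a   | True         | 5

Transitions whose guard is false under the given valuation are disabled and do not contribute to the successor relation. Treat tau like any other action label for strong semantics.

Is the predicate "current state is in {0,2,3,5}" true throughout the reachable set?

Answer: INVARIANT HOLDS

Working:
Allowed set {0,2,3,5}
Reach set: {0,5}
  0: ok
  5: ok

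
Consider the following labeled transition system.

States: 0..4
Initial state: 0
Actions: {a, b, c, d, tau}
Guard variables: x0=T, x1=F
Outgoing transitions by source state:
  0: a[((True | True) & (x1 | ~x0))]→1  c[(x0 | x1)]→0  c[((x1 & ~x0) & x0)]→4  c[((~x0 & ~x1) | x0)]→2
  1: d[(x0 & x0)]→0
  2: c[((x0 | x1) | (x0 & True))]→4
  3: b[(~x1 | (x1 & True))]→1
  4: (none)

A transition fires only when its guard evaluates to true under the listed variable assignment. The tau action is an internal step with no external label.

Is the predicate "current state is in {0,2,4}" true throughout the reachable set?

Safe = {0,2,4}
Reach set: {0,2,4}
  0: ok
  2: ok
  4: ok

Answer: INVARIANT HOLDS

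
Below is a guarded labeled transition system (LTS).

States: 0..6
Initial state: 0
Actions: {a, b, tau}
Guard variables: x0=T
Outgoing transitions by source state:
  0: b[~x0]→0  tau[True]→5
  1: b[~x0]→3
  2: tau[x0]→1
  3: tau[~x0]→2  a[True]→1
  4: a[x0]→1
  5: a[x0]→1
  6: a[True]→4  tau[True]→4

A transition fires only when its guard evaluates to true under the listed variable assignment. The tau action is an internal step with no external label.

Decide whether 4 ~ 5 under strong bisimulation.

Answer: BISIMILAR

Working:
Bisimulation quotient by refinement:
  π0 = {{0,1,2,3,4,5,6}}
  π1 = {{0,2},{1},{3,4,5},{6}}
  π2 = {{0},{1},{2},{3,4,5},{6}}
Fixed point at round 3; 5 class(es).
[4]={3,4,5}  [5]={3,4,5}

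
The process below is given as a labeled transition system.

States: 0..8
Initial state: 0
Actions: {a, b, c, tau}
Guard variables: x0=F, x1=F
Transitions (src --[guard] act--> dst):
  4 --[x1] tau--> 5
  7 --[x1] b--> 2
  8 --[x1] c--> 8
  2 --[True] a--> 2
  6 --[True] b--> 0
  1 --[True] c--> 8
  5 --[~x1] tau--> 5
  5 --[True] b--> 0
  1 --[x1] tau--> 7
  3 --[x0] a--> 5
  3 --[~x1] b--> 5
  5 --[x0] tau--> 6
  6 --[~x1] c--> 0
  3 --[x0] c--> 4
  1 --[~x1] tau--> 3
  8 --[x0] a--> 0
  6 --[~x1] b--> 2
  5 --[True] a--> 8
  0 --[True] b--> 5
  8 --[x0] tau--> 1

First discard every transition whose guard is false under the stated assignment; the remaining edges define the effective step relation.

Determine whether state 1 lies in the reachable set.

11 transition(s) survive guard evaluation.
L0 = {0}
L1 = {5}  total {0,5}
L2 = {8}  total {0,5,8}
Reach set: {0,5,8}

Answer: UNREACHABLE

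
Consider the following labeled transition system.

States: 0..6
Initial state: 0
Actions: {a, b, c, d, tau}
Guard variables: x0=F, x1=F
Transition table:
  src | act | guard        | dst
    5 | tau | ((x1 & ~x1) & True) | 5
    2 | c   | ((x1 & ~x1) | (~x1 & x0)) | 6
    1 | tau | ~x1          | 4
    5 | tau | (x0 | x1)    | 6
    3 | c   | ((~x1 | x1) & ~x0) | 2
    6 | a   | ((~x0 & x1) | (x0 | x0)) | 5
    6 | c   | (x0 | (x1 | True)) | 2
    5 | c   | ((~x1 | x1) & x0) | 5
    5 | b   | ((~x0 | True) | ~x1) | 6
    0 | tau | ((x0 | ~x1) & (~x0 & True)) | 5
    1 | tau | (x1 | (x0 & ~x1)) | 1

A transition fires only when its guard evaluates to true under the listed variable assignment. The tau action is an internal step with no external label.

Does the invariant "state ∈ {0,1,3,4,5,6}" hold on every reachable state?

Allowed set {0,1,3,4,5,6}
Reach set: {0,2,5,6}
  0: safe
  2: VIOLATES
  5: safe
  6: safe
witness against invariant: tau·b·c → 2

Answer: INVARIANT VIOLATED at state 2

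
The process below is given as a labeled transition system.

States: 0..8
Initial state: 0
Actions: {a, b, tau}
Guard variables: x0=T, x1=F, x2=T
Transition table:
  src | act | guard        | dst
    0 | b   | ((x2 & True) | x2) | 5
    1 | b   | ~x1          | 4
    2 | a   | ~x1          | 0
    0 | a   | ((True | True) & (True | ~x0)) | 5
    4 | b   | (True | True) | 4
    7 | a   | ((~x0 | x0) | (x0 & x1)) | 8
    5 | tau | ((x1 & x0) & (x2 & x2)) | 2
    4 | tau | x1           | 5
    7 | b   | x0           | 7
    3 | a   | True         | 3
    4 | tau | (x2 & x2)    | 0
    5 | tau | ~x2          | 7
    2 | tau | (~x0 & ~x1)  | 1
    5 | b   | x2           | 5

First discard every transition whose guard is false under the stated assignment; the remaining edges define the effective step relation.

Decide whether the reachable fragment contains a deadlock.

Reachable = {0,5}
  0: a→5  b→5  [2 exit(s)]
  5: b→5  [1 exit(s)]

Answer: DEADLOCK-FREE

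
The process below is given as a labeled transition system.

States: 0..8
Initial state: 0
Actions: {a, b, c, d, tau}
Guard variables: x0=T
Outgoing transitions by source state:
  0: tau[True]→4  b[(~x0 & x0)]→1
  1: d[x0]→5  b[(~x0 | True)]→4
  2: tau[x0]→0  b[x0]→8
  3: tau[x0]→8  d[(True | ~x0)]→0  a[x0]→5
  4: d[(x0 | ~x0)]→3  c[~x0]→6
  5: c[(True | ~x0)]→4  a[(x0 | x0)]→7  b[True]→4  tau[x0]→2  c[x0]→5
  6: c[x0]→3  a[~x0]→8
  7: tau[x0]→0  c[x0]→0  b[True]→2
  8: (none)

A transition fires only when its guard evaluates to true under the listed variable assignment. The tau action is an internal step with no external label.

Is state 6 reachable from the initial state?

18 transition(s) survive guard evaluation.
depth 0: {0}
depth 1: {4}  now seen {0,4}
depth 2: {3}  now seen {0,3,4}
depth 3: {5,8}  now seen {0,3,4,5,8}
depth 4: {2,7}  now seen {0,2,3,4,5,7,8}
Reach set: {0,2,3,4,5,7,8}

Answer: UNREACHABLE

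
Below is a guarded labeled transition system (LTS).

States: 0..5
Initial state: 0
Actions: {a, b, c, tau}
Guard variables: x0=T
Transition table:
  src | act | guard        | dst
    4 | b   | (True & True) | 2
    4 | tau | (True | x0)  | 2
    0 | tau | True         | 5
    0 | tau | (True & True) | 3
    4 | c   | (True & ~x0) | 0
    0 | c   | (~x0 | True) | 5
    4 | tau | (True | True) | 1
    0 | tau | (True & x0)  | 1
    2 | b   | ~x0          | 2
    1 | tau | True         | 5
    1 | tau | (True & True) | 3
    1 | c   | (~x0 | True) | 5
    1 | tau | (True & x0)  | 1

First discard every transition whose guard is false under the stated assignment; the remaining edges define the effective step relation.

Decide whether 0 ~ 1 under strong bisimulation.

Answer: BISIMILAR

Trace:
Refine partition for ~:
  P[0] = {{0,1,2,3,4,5}}
  P[1] = {{0,1},{2,3,5},{4}}
3 equivalence class(es) (converged in 2)
class of 0: {0,1}; class of 1: {0,1}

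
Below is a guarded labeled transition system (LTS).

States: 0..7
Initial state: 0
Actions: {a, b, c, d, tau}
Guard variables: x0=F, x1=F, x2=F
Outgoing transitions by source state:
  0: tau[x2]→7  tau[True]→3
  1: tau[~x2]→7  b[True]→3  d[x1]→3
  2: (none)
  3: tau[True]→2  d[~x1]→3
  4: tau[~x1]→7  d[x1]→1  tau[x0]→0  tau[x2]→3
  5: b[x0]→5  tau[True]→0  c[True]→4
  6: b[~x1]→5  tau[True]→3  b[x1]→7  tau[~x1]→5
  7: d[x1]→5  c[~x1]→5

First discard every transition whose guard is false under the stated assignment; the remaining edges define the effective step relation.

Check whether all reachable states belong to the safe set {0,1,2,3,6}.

Answer: INVARIANT HOLDS

Trace:
Safe = {0,1,2,3,6}
Reach set: {0,2,3}
  0: ok
  2: ok
  3: ok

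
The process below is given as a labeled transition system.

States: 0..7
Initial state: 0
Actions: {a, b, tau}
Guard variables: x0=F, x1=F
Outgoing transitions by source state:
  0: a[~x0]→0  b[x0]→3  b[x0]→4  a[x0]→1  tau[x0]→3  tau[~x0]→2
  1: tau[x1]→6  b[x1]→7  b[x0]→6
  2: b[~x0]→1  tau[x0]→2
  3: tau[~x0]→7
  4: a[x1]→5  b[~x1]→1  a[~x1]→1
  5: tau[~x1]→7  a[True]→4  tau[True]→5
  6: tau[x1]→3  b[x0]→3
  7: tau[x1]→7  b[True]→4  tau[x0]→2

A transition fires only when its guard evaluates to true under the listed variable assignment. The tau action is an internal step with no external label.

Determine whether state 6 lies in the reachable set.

Answer: UNREACHABLE

Trace:
Guard filter leaves 10 enabled edge(s).
depth 0: {0}
depth 1: {2}  now seen {0,2}
depth 2: {1}  now seen {0,1,2}
Reach set: {0,1,2}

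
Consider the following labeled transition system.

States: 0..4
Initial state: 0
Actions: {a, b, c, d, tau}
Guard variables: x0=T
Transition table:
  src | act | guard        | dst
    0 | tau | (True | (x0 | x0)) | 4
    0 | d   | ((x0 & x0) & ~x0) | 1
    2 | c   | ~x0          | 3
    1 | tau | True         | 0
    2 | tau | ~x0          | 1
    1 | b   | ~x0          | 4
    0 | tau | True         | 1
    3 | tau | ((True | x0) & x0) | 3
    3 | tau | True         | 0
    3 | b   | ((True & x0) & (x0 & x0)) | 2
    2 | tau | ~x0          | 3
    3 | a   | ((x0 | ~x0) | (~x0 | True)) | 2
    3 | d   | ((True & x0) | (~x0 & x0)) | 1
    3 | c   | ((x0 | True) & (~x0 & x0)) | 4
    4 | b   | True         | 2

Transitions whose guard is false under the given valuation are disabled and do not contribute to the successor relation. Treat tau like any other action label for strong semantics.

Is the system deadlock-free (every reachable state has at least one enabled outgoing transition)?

Reach set: {0,1,2,4}
  0: tau→1  tau→4  [2 exit(s)]
  1: tau→0  [1 exit(s)]
  2: ∅  [no exit]
  4: b→2  [1 exit(s)]
trace reaching 2: tau·b

Answer: DEADLOCK at state 2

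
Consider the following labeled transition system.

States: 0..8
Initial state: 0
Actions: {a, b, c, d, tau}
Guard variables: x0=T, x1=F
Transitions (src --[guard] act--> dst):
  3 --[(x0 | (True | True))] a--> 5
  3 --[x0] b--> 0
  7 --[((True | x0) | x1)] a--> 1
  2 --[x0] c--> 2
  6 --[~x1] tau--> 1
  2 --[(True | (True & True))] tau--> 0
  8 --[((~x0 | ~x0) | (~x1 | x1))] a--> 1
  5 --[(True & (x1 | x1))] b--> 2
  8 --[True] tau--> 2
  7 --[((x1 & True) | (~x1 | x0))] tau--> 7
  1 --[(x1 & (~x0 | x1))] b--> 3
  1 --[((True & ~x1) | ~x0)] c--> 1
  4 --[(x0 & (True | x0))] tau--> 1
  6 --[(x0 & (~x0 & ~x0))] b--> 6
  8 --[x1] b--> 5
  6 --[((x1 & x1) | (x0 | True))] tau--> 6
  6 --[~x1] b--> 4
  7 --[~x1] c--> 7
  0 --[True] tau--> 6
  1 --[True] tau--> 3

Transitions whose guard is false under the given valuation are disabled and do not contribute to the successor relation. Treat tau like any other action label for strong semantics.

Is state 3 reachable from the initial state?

After dropping false guards: 16 live edges.
Layer 0: {0}
Layer 1: {6}  now seen {0,6}
Layer 2: {1,4}  now seen {0,1,4,6}
Layer 3: {3}  now seen {0,1,3,4,6}
Layer 4: {5}  now seen {0,1,3,4,5,6}
Reach set: {0,1,3,4,5,6}
trace reaching 3: tau·tau·tau

Answer: REACHABLE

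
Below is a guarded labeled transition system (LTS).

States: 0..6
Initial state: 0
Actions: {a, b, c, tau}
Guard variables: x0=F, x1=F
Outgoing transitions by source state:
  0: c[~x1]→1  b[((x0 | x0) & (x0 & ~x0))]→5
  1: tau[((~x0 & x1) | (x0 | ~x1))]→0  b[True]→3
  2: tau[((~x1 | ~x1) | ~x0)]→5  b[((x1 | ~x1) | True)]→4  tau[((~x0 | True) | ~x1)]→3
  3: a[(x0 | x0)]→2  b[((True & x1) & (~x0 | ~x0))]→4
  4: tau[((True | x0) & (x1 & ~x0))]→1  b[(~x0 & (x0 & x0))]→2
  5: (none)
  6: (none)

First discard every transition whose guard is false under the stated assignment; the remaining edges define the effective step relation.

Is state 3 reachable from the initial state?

Answer: REACHABLE

Analysis:
After dropping false guards: 6 live edges.
Layer 0: {0}
Layer 1: {1}  cumulative {0,1}
Layer 2: {3}  cumulative {0,1,3}
Reachable = {0,1,3}
trace reaching 3: c·b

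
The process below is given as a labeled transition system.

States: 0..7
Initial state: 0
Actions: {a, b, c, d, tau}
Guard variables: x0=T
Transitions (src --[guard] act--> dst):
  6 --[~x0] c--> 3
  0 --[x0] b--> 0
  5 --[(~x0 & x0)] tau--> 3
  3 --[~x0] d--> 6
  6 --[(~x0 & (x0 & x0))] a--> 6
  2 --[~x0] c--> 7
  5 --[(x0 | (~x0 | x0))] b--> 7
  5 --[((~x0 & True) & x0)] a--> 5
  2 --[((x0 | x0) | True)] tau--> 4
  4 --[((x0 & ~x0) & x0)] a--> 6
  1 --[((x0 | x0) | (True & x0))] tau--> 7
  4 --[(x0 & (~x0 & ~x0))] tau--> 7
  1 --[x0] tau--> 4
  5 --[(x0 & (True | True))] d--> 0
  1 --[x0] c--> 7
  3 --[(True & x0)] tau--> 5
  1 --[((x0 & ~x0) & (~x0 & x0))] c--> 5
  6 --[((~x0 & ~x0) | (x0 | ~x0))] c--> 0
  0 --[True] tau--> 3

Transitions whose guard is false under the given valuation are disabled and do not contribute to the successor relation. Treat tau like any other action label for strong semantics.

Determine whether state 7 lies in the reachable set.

Answer: REACHABLE

Working:
10 transition(s) survive guard evaluation.
L0 = {0}
L1 = {3}  total {0,3}
L2 = {5}  total {0,3,5}
L3 = {7}  total {0,3,5,7}
R = {0,3,5,7}
Path to 7: tau·tau·b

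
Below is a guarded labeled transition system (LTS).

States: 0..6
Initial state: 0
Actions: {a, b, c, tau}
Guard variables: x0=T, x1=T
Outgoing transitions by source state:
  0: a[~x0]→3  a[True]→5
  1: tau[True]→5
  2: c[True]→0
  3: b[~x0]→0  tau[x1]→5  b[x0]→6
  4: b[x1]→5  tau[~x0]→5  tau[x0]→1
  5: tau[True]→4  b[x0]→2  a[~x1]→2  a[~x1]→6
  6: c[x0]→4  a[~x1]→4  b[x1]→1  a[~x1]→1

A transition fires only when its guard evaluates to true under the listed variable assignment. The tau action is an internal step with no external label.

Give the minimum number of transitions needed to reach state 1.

Answer: 3

Working:
Breadth-first toward 1:
  L0 = {0}
  L1 = {5}
  L2 = {2,4}
  L3 = {1}
depth(1)=3, e.g. a·tau·tau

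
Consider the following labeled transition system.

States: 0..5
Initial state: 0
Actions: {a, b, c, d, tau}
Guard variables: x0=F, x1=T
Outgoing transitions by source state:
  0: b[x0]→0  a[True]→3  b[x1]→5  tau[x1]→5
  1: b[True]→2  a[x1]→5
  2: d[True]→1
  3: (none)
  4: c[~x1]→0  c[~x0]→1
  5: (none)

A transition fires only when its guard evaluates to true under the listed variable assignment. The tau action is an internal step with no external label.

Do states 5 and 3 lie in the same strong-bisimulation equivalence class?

Bisimulation quotient by refinement:
  π0 = {{0,1,2,3,4,5}}
  π1 = {{0},{1},{2},{3,5},{4}}
stable after 2 split(s): 5 block(s)
5∈{3,5}, 3∈{3,5}

Answer: BISIMILAR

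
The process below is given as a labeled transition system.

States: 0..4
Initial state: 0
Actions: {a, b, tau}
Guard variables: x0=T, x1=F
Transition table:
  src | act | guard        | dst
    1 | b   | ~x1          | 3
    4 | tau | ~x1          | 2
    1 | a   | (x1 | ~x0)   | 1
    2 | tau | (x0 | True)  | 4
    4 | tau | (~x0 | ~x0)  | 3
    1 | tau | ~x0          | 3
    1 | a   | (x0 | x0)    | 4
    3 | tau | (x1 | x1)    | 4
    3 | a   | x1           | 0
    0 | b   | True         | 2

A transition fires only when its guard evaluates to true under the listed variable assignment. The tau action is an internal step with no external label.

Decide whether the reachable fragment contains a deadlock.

Answer: DEADLOCK-FREE

Working:
R = {0,2,4}
  0: b→2  [1 out]
  2: tau→4  [1 out]
  4: tau→2  [1 out]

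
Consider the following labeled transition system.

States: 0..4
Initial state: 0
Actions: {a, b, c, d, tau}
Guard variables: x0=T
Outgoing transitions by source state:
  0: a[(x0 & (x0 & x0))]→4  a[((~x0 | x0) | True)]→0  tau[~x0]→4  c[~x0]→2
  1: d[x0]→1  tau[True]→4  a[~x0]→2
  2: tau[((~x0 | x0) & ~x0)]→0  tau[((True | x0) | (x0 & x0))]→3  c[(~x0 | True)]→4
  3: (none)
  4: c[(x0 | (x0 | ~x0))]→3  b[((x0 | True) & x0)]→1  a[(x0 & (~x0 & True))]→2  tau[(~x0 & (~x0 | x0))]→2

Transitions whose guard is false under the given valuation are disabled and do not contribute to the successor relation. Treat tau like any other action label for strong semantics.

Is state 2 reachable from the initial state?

Answer: UNREACHABLE

Trace:
8 transition(s) survive guard evaluation.
Layer 0: {0}
Layer 1: {4}  total {0,4}
Layer 2: {1,3}  total {0,1,3,4}
Reachable = {0,1,3,4}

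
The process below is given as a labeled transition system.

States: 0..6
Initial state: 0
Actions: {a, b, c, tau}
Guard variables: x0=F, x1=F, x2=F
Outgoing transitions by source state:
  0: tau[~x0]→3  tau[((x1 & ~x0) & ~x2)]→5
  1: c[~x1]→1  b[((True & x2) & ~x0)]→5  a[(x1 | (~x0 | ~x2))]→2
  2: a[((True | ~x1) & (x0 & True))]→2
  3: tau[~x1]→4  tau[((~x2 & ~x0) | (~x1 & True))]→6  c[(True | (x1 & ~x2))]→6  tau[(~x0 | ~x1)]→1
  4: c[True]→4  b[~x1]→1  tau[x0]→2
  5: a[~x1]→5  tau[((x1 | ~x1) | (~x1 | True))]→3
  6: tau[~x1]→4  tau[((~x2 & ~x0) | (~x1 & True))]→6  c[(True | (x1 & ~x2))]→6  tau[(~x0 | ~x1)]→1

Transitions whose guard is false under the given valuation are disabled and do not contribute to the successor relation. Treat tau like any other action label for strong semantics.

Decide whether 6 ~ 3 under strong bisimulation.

Answer: BISIMILAR

Working:
Refine partition for ~:
  round 0: {{0,1,2,3,4,5,6}}
  round 1: {{0},{1},{2},{3,6},{4},{5}}
stable after 2 split(s): 6 block(s)
class of 6: {3,6}; class of 3: {3,6}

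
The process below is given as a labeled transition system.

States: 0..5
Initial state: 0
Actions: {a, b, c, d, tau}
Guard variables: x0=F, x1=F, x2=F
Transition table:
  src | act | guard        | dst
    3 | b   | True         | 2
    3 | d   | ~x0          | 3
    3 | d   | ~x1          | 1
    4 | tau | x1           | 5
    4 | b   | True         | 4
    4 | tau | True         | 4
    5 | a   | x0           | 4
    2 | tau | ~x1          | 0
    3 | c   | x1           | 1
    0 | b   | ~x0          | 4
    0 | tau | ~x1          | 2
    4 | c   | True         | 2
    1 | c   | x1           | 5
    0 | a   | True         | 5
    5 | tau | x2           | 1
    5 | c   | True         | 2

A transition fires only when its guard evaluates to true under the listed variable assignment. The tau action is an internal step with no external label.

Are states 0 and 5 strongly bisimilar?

Refine partition for ~:
  π0 = {{0,1,2,3,4,5}}
  π1 = {{0},{1},{2},{3},{4},{5}}
stable after 2 split(s): 6 block(s)
0∈{0}, 5∈{5}

Answer: NOT BISIMILAR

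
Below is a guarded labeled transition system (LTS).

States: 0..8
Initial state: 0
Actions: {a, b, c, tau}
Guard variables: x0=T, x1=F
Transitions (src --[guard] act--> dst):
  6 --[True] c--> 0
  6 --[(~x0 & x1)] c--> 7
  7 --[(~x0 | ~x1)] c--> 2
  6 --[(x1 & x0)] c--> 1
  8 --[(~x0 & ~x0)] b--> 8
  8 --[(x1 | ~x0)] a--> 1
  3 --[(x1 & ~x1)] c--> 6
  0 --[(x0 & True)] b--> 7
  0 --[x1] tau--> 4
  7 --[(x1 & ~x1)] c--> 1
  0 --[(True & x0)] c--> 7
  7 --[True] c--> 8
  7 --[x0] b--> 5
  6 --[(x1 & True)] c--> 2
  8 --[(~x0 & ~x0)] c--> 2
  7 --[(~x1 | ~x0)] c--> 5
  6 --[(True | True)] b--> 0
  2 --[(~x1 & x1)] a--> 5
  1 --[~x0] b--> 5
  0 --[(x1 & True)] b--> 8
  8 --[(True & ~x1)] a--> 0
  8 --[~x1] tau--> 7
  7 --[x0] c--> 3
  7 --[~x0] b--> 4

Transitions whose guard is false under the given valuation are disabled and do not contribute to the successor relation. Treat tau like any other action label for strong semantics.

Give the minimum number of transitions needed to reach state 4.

Layered search for 4:
  L0 = {0}
  L1 = {7}
  L2 = {2,3,5,8}
4 never appears.

Answer: UNREACHABLE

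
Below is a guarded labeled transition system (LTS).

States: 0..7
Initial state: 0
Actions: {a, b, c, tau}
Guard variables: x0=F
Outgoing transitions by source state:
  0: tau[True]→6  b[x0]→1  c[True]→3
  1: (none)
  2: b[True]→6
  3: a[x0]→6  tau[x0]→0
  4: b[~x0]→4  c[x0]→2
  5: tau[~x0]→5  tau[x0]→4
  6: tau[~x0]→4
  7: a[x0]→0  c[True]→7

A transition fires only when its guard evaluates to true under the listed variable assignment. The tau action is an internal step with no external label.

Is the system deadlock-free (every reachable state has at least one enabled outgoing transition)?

Answer: DEADLOCK at state 3

Working:
Reach set: {0,3,4,6}
  0: c→3  tau→6  [2 exit(s)]
  3: ∅  [deadlock]
  4: b→4  [1 exit(s)]
  6: tau→4  [1 exit(s)]
witness 3: c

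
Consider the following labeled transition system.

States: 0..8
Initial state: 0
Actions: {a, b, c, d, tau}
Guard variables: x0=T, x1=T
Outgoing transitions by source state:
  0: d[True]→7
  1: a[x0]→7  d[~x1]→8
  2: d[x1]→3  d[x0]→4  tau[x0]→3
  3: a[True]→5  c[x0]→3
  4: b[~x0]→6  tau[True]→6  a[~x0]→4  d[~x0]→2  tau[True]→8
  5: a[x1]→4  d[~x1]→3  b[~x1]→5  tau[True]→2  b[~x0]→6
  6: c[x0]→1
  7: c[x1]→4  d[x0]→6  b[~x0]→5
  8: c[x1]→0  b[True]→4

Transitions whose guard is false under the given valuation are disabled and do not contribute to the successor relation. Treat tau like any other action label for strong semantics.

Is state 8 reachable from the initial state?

Answer: REACHABLE

Trace:
After dropping false guards: 16 live edges.
depth 0: {0}
depth 1: {7}  total {0,7}
depth 2: {4,6}  total {0,4,6,7}
depth 3: {1,8}  total {0,1,4,6,7,8}
R = {0,1,4,6,7,8}
trace reaching 8: d·c·tau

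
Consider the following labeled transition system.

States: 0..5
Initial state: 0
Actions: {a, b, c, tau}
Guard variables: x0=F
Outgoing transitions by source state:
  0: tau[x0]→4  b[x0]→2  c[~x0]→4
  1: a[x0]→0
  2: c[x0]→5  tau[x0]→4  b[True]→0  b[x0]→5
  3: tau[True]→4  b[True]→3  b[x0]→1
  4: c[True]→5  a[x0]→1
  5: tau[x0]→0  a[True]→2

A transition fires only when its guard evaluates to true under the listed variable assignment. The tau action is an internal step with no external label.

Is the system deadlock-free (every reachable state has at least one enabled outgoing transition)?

Reach set: {0,2,4,5}
  0: c→4  [1 out]
  2: b→0  [1 out]
  4: c→5  [1 out]
  5: a→2  [1 out]

Answer: DEADLOCK-FREE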